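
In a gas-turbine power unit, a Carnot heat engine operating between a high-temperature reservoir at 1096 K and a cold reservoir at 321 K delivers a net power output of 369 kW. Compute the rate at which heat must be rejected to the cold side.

Q̇_C ≈ 152.8 kW

For a reversible engine, η = 1 − T_C/T_H = 1 − 321.00/1096.00 = 0.7071.
Since Q_C/Q_H = T_C/T_H and Q_H = W/η, Q_C = W·T_C/(T_H − T_C) = 369 × 321.00/775.00 = 152.8 kW.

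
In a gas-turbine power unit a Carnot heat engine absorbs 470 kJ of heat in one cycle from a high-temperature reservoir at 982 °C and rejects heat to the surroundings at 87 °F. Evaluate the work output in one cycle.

T_H = 982 °C → 982 + 273.15 = 1255.15 K.
T_C = 87 °F → (87 − 32) × 5/9 = 30.56 °C = 303.71 K.
η_rev = 1 − T_C/T_H = 1 − 303.71/1255.15 = 0.7580.
W = η·Q_H = 0.7580 × 470 = 356 kJ.

W ≈ 356 kJ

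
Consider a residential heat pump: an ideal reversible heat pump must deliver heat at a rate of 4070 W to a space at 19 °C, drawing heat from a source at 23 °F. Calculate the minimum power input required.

T_H = 19 °C → 19 + 273.15 = 292.15 K.
T_C = 23 °F → (23 − 32) × 5/9 = -5.00 °C = 268.15 K.
The Carnot heat-pump COP is COP_HP = T_H/(T_H − T_C) = 292.15/24.00 = 12.1729.
W = Q_H/COP_HP = 4070/12.1729 = 334.3 W.

Ẇ_in ≈ 334.3 W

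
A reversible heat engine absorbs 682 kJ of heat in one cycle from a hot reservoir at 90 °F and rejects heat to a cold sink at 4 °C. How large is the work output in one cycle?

T_H = 90 °F → (90 − 32) × 5/9 = 32.22 °C = 305.37 K.
T_C = 4 °C → 4 + 273.15 = 277.15 K.
The Carnot efficiency is η = 1 − T_C/T_H = 1 − 277.15/305.37 = 0.0924.
W = η·Q_H = 0.0924 × 682 = 63.03 kJ.

W ≈ 63.03 kJ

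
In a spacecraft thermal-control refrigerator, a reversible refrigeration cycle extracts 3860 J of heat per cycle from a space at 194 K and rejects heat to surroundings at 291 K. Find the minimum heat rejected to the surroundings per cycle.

For a reversible cycle Q_H/Q_C = T_H/T_C, so Q_H = Q_C·T_H/T_C = 3860 × 291.00/194.00 = 5790 J.

Q_H ≈ 5790 J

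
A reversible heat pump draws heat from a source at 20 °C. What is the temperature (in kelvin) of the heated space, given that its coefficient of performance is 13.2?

T_C = 20 °C → 20 + 273.15 = 293.15 K.
COP_HP = T_H/(T_H − T_C) ⇒ T_H = T_C·COP_HP/(COP_HP − 1) = 293.15 × 13.2/(13.2 − 1) = 317.2 K.

T_H ≈ 317.2 K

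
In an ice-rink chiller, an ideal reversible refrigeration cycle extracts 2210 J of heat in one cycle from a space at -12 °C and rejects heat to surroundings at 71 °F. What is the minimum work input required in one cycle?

T_H = 71 °F → (71 − 32) × 5/9 = 21.67 °C = 294.82 K.
T_C = -12 °C → -12 + 273.15 = 261.15 K.
COP_R = T_C/(T_H − T_C) = 261.15/33.67 = 7.7569.
W = Q_C/COP_R = 2210/7.7569 = 284.9 J.

W_in ≈ 284.9 J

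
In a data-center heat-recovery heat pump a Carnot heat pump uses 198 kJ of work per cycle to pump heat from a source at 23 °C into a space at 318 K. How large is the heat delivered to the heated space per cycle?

T_C = 23 °C → 23 + 273.15 = 296.15 K.
COP_HP = T_H/(T_H − T_C) = 318.00/21.85 = 14.5538.
Q_H = COP_HP · W = 14.5538 × 198 = 2880 kJ.

Q_H ≈ 2880 kJ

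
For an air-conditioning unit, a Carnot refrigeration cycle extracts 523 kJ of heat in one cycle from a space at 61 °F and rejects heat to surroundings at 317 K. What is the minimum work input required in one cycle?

W_in ≈ 50.2 kJ

T_C = 61 °F → (61 − 32) × 5/9 = 16.11 °C = 289.26 K.
COP_R = T_C/(T_H − T_C) = 289.26/27.74 = 10.4280.
W = Q_C/COP_R = 523/10.4280 = 50.2 kJ.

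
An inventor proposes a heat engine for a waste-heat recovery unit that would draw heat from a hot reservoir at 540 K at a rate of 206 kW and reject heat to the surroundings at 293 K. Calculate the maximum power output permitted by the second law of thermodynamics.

The second-law ceiling is the Carnot efficiency, η_max = 1 − T_C/T_H = 1 − 293.00/540.00 = 0.4574.
W_max = η_max · Q_H = 0.4574 × 206 = 94.23 kW.

Ẇ_max ≈ 94.23 kW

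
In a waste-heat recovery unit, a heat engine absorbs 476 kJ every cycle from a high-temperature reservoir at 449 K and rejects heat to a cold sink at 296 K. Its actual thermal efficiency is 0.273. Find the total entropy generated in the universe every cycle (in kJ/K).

W = η·Q_H = 0.273 × 476 = 129.9 kJ, so Q_C = Q_H − W = 346.1 kJ.
Reservoir entropy changes: ΔS_H = −Q_H/T_H = −476/449.00 = -1.060 kJ/K and ΔS_C = +Q_C/T_C = 346.1/296.00 = 1.169 kJ/K.
ΔS_univ = −Q_H/T_H + Q_C/T_C = 0.1090 kJ/K (> 0, since η = 0.273 < η_Carnot = 0.341).

ΔS_univ ≈ 0.1090 kJ/K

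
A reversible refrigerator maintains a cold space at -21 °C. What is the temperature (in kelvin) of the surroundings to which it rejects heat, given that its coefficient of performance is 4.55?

T_C = -21 °C → -21 + 273.15 = 252.15 K.
COP_R = T_C/(T_H − T_C) ⇒ T_H = T_C·(1 + 1/COP_R) = 252.15 × (1 + 1/4.55) = 307.6 K.

T_H ≈ 307.6 K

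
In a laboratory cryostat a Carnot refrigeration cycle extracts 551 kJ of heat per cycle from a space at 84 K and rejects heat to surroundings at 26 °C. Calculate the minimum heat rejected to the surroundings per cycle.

Q_H ≈ 1960 kJ

T_H = 26 °C → 26 + 273.15 = 299.15 K.
For a reversible cycle Q_H/Q_C = T_H/T_C, so Q_H = Q_C·T_H/T_C = 551 × 299.15/84.00 = 1960 kJ.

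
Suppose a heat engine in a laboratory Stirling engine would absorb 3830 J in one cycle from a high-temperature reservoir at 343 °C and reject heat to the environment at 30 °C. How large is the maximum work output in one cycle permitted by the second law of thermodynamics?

W_max ≈ 1946 J

T_H = 343 °C → 343 + 273.15 = 616.15 K.
T_C = 30 °C → 30 + 273.15 = 303.15 K.
The upper bound on efficiency is η_max = 1 − T_C/T_H = 1 − 303.15/616.15 = 0.5080.
W_max = η_max · Q_H = 0.5080 × 3830 = 1946 J.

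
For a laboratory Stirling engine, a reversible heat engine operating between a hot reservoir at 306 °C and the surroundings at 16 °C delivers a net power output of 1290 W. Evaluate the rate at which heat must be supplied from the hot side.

T_H = 306 °C → 306 + 273.15 = 579.15 K.
T_C = 16 °C → 16 + 273.15 = 289.15 K.
The Carnot efficiency is η = 1 − T_C/T_H = 1 − 289.15/579.15 = 0.5007.
Q_H = W/η = 1290/0.5007 = 2580 W.

Q̇_H ≈ 2580 W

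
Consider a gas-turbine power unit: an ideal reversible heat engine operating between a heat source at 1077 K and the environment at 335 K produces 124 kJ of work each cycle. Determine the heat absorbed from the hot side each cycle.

Q_H ≈ 180 kJ

Carnot efficiency: η = 1 − T_C/T_H = 1 − 335.00/1077.00 = 0.6890.
Q_H = W/η = 124/0.6890 = 180 kJ.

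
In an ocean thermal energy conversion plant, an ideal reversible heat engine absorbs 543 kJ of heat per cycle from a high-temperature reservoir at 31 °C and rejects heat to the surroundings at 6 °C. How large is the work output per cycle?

T_H = 31 °C → 31 + 273.15 = 304.15 K.
T_C = 6 °C → 6 + 273.15 = 279.15 K.
Since the cycle is reversible, η = 1 − T_C/T_H = 1 − 279.15/304.15 = 0.0822.
W = η·Q_H = 0.0822 × 543 = 44.63 kJ.

W ≈ 44.63 kJ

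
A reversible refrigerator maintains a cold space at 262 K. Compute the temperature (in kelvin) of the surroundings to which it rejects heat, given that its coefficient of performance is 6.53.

T_H ≈ 302 K

COP_R = T_C/(T_H − T_C) ⇒ T_H = T_C·(1 + 1/COP_R) = 262.00 × (1 + 1/6.53) = 302 K.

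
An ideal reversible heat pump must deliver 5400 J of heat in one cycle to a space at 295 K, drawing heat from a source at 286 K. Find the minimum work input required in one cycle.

Reversible heating COP: COP_HP = T_H/(T_H − T_C) = 295.00/9.00 = 32.7778.
W = Q_H/COP_HP = 5400/32.7778 = 164.7 J.

W_in ≈ 164.7 J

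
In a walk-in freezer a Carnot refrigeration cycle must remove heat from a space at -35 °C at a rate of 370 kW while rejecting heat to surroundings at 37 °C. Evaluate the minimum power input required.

Ẇ_in ≈ 112 kW

T_H = 37 °C → 37 + 273.15 = 310.15 K.
T_C = -35 °C → -35 + 273.15 = 238.15 K.
The reversible coefficient of performance is COP_R = T_C/(T_H − T_C) = 238.15/72.00 = 3.3076.
W = Q_C/COP_R = 370/3.3076 = 112 kW.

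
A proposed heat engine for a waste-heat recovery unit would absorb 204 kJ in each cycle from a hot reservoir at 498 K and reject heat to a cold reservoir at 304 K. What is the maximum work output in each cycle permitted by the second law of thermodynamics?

No engine can exceed the Carnot limit: η_max = 1 − T_C/T_H = 1 − 304.00/498.00 = 0.3896.
W_max = η_max · Q_H = 0.3896 × 204 = 79.5 kJ.

W_max ≈ 79.5 kJ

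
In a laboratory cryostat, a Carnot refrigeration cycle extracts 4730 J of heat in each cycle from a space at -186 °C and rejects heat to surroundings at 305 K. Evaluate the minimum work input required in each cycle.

T_C = -186 °C → -186 + 273.15 = 87.15 K.
COP_R = T_C/(T_H − T_C) = 87.15/217.85 = 0.4000.
W = Q_C/COP_R = 4730/0.4000 = 11800 J.

W_in ≈ 11800 J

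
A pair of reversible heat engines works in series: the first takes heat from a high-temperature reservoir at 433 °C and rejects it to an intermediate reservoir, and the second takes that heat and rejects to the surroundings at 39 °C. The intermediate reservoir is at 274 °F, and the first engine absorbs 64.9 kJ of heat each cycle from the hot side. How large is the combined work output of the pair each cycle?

W_total ≈ 36.2 kJ

T_H = 433 °C → 433 + 273.15 = 706.15 K.
T_C = 39 °C → 39 + 273.15 = 312.15 K.
Two reversible stages in series are equivalent to a single Carnot engine between T_H and T_C, so η_total = 1 − T_C/T_H = 1 − 312.15/706.15 = 0.5580.
W_total = η_total · Q_H = 0.5580 × 64.9 = 36.2 kJ.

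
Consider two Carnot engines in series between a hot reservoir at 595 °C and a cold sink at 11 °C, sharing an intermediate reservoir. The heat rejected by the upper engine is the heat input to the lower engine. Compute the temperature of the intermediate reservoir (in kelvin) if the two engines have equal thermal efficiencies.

T_H = 595 °C → 595 + 273.15 = 868.15 K.
T_C = 11 °C → 11 + 273.15 = 284.15 K.
Equal efficiencies require 1 − T_m/T_H = 1 − T_C/T_m, i.e. T_m/T_H = T_C/T_m, so T_m = √(T_H·T_C) = √(868.15 × 284.15) = 496.7 K.

T_m ≈ 496.7 K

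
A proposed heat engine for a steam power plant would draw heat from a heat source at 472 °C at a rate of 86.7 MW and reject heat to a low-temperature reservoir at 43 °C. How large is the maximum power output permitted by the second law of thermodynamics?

Ẇ_max ≈ 49.92 MW

T_H = 472 °C → 472 + 273.15 = 745.15 K.
T_C = 43 °C → 43 + 273.15 = 316.15 K.
The second-law ceiling is the Carnot efficiency, η_max = 1 − T_C/T_H = 1 − 316.15/745.15 = 0.5757.
W_max = η_max · Q_H = 0.5757 × 86.7 = 49.92 MW.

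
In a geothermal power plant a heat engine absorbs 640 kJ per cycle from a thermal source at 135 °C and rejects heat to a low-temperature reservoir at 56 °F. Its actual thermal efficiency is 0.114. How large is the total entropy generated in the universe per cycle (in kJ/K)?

ΔS_univ ≈ 0.4113 kJ/K

T_H = 135 °C → 135 + 273.15 = 408.15 K.
T_C = 56 °F → (56 − 32) × 5/9 = 13.33 °C = 286.48 K.
W = η·Q_H = 0.114 × 640 = 72.96 kJ, so Q_C = Q_H − W = 567.0 kJ.
The hot reservoir loses entropy Q_H/T_H = 640/408.15 = 1.568 kJ/K; the cold reservoir gains Q_C/T_C = 567.0/286.48 = 1.979 kJ/K.
ΔS_univ = −Q_H/T_H + Q_C/T_C = 0.4113 kJ/K (> 0, since η = 0.114 < η_Carnot = 0.298).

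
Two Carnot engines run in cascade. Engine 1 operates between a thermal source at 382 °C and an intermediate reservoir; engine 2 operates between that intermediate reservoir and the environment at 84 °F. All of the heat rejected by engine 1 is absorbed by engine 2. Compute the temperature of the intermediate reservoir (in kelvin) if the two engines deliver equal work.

T_H = 382 °C → 382 + 273.15 = 655.15 K.
T_C = 84 °F → (84 − 32) × 5/9 = 28.89 °C = 302.04 K.
For reversible stages Q_m = Q_H·(T_m/T_H). Setting W₁ = Q_H(1 − T_m/T_H) equal to W₂ = Q_m(1 − T_C/T_m) = Q_H·(T_m − T_C)/T_H gives T_H − T_m = T_m − T_C, so T_m = (T_H + T_C)/2 = (655.15 + 302.04)/2 = 478.6 K.

T_m ≈ 478.6 K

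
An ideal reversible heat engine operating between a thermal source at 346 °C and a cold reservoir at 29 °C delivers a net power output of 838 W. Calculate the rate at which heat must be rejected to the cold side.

Q̇_C ≈ 798.7 W

T_H = 346 °C → 346 + 273.15 = 619.15 K.
T_C = 29 °C → 29 + 273.15 = 302.15 K.
η_rev = 1 − T_C/T_H = 1 − 302.15/619.15 = 0.5120.
Since Q_C/Q_H = T_C/T_H and Q_H = W/η, Q_C = W·T_C/(T_H − T_C) = 838 × 302.15/317.00 = 798.7 W.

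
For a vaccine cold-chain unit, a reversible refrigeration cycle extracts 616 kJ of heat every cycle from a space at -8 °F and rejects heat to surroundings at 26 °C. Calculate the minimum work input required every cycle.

W_in ≈ 118.4 kJ

T_H = 26 °C → 26 + 273.15 = 299.15 K.
T_C = -8 °F → (-8 − 32) × 5/9 = -22.22 °C = 250.93 K.
Carnot COP: COP_R = T_C/(T_H − T_C) = 250.93/48.22 = 5.2036.
W = Q_C/COP_R = 616/5.2036 = 118.4 kJ.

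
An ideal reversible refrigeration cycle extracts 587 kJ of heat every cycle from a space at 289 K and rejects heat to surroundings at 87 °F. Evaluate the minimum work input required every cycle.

T_H = 87 °F → (87 − 32) × 5/9 = 30.56 °C = 303.71 K.
The reversible coefficient of performance is COP_R = T_C/(T_H − T_C) = 289.00/14.71 = 19.6524.
W = Q_C/COP_R = 587/19.6524 = 29.9 kJ.

W_in ≈ 29.9 kJ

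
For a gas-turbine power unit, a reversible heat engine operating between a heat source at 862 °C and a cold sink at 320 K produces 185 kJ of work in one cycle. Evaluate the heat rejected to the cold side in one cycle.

Q_C ≈ 72.6 kJ

T_H = 862 °C → 862 + 273.15 = 1135.15 K.
η_rev = 1 − T_C/T_H = 1 − 320.00/1135.15 = 0.7181.
Since Q_C/Q_H = T_C/T_H and Q_H = W/η, Q_C = W·T_C/(T_H − T_C) = 185 × 320.00/815.15 = 72.6 kJ.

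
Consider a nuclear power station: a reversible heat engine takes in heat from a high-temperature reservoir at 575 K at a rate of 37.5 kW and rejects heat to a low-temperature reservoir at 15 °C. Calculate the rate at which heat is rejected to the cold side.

T_C = 15 °C → 15 + 273.15 = 288.15 K.
Since the cycle is reversible, η = 1 − T_C/T_H = 1 − 288.15/575.00 = 0.4989.
For a reversible cycle Q_C/Q_H = T_C/T_H, so Q_C = 37.5 × 288.15/575.00 = 18.8 kW.

Q̇_C ≈ 18.8 kW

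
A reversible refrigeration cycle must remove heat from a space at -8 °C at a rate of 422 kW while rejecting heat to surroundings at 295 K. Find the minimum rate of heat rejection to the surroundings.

T_C = -8 °C → -8 + 273.15 = 265.15 K.
For a reversible cycle Q_H/Q_C = T_H/T_C, so Q_H = Q_C·T_H/T_C = 422 × 295.00/265.15 = 469.5 kW.

Q̇_H ≈ 469.5 kW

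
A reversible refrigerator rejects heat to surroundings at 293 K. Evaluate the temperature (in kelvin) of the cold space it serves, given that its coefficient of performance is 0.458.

COP_R = T_C/(T_H − T_C) ⇒ T_C = T_H·COP_R/(1 + COP_R) = 293.00 × 0.458/(1 + 0.458) = 92.0 K.

T_C ≈ 92.0 K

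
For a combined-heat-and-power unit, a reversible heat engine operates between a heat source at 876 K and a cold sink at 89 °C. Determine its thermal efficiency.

T_C = 89 °C → 89 + 273.15 = 362.15 K.
η_rev = 1 − T_C/T_H = 1 − 362.15/876.00 = 0.587.

η ≈ 0.587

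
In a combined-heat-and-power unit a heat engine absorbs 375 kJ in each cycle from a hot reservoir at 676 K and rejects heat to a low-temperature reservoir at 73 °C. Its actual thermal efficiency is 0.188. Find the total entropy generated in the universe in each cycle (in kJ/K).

T_C = 73 °C → 73 + 273.15 = 346.15 K.
W = η·Q_H = 0.188 × 375 = 70.50 kJ, so Q_C = Q_H − W = 304.5 kJ.
Entropy balance on the reservoirs: −Q_H/T_H = -0.5547 kJ/K, +Q_C/T_C = 0.8797 kJ/K.
ΔS_univ = −Q_H/T_H + Q_C/T_C = 0.3249 kJ/K (> 0, since η = 0.188 < η_Carnot = 0.488).

ΔS_univ ≈ 0.3249 kJ/K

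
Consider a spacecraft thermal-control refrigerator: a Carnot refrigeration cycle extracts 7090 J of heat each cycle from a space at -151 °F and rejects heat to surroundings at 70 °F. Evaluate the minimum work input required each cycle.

W_in ≈ 5076 J

T_H = 70 °F → (70 − 32) × 5/9 = 21.11 °C = 294.26 K.
T_C = -151 °F → (-151 − 32) × 5/9 = -101.67 °C = 171.48 K.
COP_R = T_C/(T_H − T_C) = 171.48/122.78 = 1.3967.
W = Q_C/COP_R = 7090/1.3967 = 5076 J.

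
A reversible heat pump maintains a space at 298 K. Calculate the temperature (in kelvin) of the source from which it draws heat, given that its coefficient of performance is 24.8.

COP_HP = T_H/(T_H − T_C) ⇒ T_C = T_H·(COP_HP − 1)/COP_HP = 298.00 × (24.8 − 1)/24.8 = 286.0 K.

T_C ≈ 286.0 K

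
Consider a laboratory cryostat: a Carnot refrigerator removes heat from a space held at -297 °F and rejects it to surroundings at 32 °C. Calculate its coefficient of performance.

COP_R ≈ 0.421

T_H = 32 °C → 32 + 273.15 = 305.15 K.
T_C = -297 °F → (-297 − 32) × 5/9 = -182.78 °C = 90.37 K.
The reversible coefficient of performance is COP_R = T_C/(T_H − T_C) = 90.37/(305.15 − 90.37) = 0.421.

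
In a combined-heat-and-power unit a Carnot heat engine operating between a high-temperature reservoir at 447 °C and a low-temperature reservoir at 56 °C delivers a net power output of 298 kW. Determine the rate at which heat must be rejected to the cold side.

Q̇_C ≈ 251 kW

T_H = 447 °C → 447 + 273.15 = 720.15 K.
T_C = 56 °C → 56 + 273.15 = 329.15 K.
η_rev = 1 − T_C/T_H = 1 − 329.15/720.15 = 0.5429.
Since Q_C/Q_H = T_C/T_H and Q_H = W/η, Q_C = W·T_C/(T_H − T_C) = 298 × 329.15/391.00 = 251 kW.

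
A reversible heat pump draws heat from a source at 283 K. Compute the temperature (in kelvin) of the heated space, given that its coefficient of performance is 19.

COP_HP = T_H/(T_H − T_C) ⇒ T_H = T_C·COP_HP/(COP_HP − 1) = 283.00 × 19/(19 − 1) = 299 K.

T_H ≈ 299 K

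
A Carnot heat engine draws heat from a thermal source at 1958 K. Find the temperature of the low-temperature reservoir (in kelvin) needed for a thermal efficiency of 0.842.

T_C ≈ 309 K

From η = 1 − T_C/T_H, T_C = T_H·(1 − η) = 1958.00 × (1 − 0.842) = 309 K.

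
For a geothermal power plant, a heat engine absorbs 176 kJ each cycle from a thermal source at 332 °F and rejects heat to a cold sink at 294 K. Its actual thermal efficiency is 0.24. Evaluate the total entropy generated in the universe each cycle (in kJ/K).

ΔS_univ ≈ 0.0548 kJ/K

T_H = 332 °F → (332 − 32) × 5/9 = 166.67 °C = 439.82 K.
W = η·Q_H = 0.24 × 176 = 42.24 kJ, so Q_C = Q_H − W = 133.8 kJ.
Reservoir entropy changes: ΔS_H = −Q_H/T_H = −176/439.82 = -0.4002 kJ/K and ΔS_C = +Q_C/T_C = 133.8/294.00 = 0.4550 kJ/K.
ΔS_univ = −Q_H/T_H + Q_C/T_C = 0.0548 kJ/K (> 0, since η = 0.24 < η_Carnot = 0.332).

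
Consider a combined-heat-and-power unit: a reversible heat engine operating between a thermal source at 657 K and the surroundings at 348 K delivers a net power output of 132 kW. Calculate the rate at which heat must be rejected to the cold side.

Q̇_C ≈ 148.7 kW

η_rev = 1 − T_C/T_H = 1 − 348.00/657.00 = 0.4703.
Since Q_C/Q_H = T_C/T_H and Q_H = W/η, Q_C = W·T_C/(T_H − T_C) = 132 × 348.00/309.00 = 148.7 kW.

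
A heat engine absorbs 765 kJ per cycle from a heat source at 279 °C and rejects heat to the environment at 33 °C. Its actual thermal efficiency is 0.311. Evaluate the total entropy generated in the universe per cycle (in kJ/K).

ΔS_univ ≈ 0.336 kJ/K

T_H = 279 °C → 279 + 273.15 = 552.15 K.
T_C = 33 °C → 33 + 273.15 = 306.15 K.
W = η·Q_H = 0.311 × 765 = 237.9 kJ, so Q_C = Q_H − W = 527.1 kJ.
Entropy balance on the reservoirs: −Q_H/T_H = -1.385 kJ/K, +Q_C/T_C = 1.722 kJ/K.
ΔS_univ = −Q_H/T_H + Q_C/T_C = 0.336 kJ/K (> 0, since η = 0.311 < η_Carnot = 0.446).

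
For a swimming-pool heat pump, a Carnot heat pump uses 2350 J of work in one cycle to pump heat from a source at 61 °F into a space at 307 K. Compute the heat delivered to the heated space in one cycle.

T_C = 61 °F → (61 − 32) × 5/9 = 16.11 °C = 289.26 K.
The Carnot heat-pump COP is COP_HP = T_H/(T_H − T_C) = 307.00/17.74 = 17.3066.
Q_H = COP_HP · W = 17.3066 × 2350 = 40700 J.

Q_H ≈ 40700 J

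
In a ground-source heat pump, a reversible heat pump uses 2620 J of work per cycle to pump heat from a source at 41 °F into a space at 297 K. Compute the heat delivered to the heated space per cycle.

T_C = 41 °F → (41 − 32) × 5/9 = 5.00 °C = 278.15 K.
COP_HP = T_H/(T_H − T_C) = 297.00/18.85 = 15.7560.
Q_H = COP_HP · W = 15.7560 × 2620 = 41300 J.

Q_H ≈ 41300 J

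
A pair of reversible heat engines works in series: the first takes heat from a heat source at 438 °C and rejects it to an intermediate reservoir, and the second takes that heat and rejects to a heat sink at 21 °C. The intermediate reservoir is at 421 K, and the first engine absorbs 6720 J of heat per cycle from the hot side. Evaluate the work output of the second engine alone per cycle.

W₂ ≈ 1200 J

T_H = 438 °C → 438 + 273.15 = 711.15 K.
T_C = 21 °C → 21 + 273.15 = 294.15 K.
Heat entering the second stage: Q_m = Q_H·(T_m/T_H) = 6720 × 421.00/711.15 = 3980 J.
Second-stage efficiency η₂ = 1 − T_C/T_m = 1 − 294.15/421.00 = 0.3013, so W₂ = η₂·Q_m = 1200 J.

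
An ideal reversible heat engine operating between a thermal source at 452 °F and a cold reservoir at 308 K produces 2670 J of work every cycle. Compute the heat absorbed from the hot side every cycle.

T_H = 452 °F → (452 − 32) × 5/9 = 233.33 °C = 506.48 K.
The Carnot efficiency is η = 1 − T_C/T_H = 1 − 308.00/506.48 = 0.3919.
Q_H = W/η = 2670/0.3919 = 6813 J.

Q_H ≈ 6813 J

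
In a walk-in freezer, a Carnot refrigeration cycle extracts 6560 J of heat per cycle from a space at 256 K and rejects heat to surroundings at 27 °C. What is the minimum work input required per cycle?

W_in ≈ 1131 J

T_H = 27 °C → 27 + 273.15 = 300.15 K.
For a reversible refrigerator, COP_R = T_C/(T_H − T_C) = 256.00/44.15 = 5.7984.
W = Q_C/COP_R = 6560/5.7984 = 1131 J.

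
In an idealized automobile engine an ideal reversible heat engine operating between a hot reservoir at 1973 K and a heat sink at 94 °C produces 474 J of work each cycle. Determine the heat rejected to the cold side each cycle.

T_C = 94 °C → 94 + 273.15 = 367.15 K.
η_rev = 1 − T_C/T_H = 1 − 367.15/1973.00 = 0.8139.
Since Q_C/Q_H = T_C/T_H and Q_H = W/η, Q_C = W·T_C/(T_H − T_C) = 474 × 367.15/1605.85 = 108 J.

Q_C ≈ 108 J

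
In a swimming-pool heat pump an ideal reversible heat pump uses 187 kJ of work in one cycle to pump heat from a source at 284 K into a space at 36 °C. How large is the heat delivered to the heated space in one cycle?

Q_H ≈ 2300 kJ

T_H = 36 °C → 36 + 273.15 = 309.15 K.
The Carnot heat-pump COP is COP_HP = T_H/(T_H − T_C) = 309.15/25.15 = 12.2922.
Q_H = COP_HP · W = 12.2922 × 187 = 2300 kJ.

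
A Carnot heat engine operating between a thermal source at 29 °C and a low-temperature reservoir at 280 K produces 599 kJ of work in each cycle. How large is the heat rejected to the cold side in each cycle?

T_H = 29 °C → 29 + 273.15 = 302.15 K.
η_rev = 1 − T_C/T_H = 1 − 280.00/302.15 = 0.0733.
Since Q_C/Q_H = T_C/T_H and Q_H = W/η, Q_C = W·T_C/(T_H − T_C) = 599 × 280.00/22.15 = 7570 kJ.

Q_C ≈ 7570 kJ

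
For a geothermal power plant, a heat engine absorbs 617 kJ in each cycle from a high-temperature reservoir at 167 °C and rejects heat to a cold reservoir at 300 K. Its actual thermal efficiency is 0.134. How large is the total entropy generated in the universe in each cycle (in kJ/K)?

ΔS_univ ≈ 0.379 kJ/K

T_H = 167 °C → 167 + 273.15 = 440.15 K.
W = η·Q_H = 0.134 × 617 = 82.68 kJ, so Q_C = Q_H − W = 534.3 kJ.
Reservoir entropy changes: ΔS_H = −Q_H/T_H = −617/440.15 = -1.402 kJ/K and ΔS_C = +Q_C/T_C = 534.3/300.00 = 1.781 kJ/K.
ΔS_univ = −Q_H/T_H + Q_C/T_C = 0.379 kJ/K (> 0, since η = 0.134 < η_Carnot = 0.318).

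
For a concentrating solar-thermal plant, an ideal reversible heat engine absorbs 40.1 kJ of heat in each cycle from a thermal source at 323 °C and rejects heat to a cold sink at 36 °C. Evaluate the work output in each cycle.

W ≈ 19.3 kJ

T_H = 323 °C → 323 + 273.15 = 596.15 K.
T_C = 36 °C → 36 + 273.15 = 309.15 K.
η_rev = 1 − T_C/T_H = 1 − 309.15/596.15 = 0.4814.
W = η·Q_H = 0.4814 × 40.1 = 19.3 kJ.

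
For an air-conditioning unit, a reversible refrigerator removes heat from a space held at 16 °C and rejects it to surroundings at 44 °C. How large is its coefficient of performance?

COP_R ≈ 10.3

T_H = 44 °C → 44 + 273.15 = 317.15 K.
T_C = 16 °C → 16 + 273.15 = 289.15 K.
COP_R = T_C/(T_H − T_C) = 289.15/(317.15 − 289.15) = 10.3.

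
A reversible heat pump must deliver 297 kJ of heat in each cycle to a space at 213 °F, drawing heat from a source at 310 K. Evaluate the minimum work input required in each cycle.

T_H = 213 °F → (213 − 32) × 5/9 = 100.56 °C = 373.71 K.
Reversible heating COP: COP_HP = T_H/(T_H − T_C) = 373.71/63.71 = 5.8661.
W = Q_H/COP_HP = 297/5.8661 = 50.6 kJ.

W_in ≈ 50.6 kJ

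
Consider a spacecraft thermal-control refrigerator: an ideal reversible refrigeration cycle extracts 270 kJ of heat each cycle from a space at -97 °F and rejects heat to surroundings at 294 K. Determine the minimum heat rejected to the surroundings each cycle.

Q_H ≈ 394.0 kJ

T_C = -97 °F → (-97 − 32) × 5/9 = -71.67 °C = 201.48 K.
For a reversible cycle Q_H/Q_C = T_H/T_C, so Q_H = Q_C·T_H/T_C = 270 × 294.00/201.48 = 394.0 kJ.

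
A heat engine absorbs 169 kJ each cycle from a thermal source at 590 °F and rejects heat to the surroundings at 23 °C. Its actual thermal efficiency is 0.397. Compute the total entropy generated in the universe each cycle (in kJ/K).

ΔS_univ ≈ 0.0543 kJ/K

T_H = 590 °F → (590 − 32) × 5/9 = 310.00 °C = 583.15 K.
T_C = 23 °C → 23 + 273.15 = 296.15 K.
W = η·Q_H = 0.397 × 169 = 67.09 kJ, so Q_C = Q_H − W = 101.9 kJ.
Reservoir entropy changes: ΔS_H = −Q_H/T_H = −169/583.15 = -0.2898 kJ/K and ΔS_C = +Q_C/T_C = 101.9/296.15 = 0.3441 kJ/K.
ΔS_univ = −Q_H/T_H + Q_C/T_C = 0.0543 kJ/K (> 0, since η = 0.397 < η_Carnot = 0.492).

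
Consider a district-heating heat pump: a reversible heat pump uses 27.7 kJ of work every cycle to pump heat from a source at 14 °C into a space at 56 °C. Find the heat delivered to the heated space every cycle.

Q_H ≈ 217 kJ

T_H = 56 °C → 56 + 273.15 = 329.15 K.
T_C = 14 °C → 14 + 273.15 = 287.15 K.
The Carnot heat-pump COP is COP_HP = T_H/(T_H − T_C) = 329.15/42.00 = 7.8369.
Q_H = COP_HP · W = 7.8369 × 27.7 = 217 kJ.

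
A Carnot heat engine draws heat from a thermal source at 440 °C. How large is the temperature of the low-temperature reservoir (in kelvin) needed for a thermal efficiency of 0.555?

T_C ≈ 317.4 K

T_H = 440 °C → 440 + 273.15 = 713.15 K.
From η = 1 − T_C/T_H, T_C = T_H·(1 − η) = 713.15 × (1 − 0.555) = 317.4 K.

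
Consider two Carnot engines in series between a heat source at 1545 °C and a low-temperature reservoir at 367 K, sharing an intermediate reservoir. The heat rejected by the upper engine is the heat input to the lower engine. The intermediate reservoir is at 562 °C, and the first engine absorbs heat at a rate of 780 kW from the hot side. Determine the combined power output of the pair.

T_H = 1545 °C → 1545 + 273.15 = 1818.15 K.
Two reversible stages in series are equivalent to a single Carnot engine between T_H and T_C, so η_total = 1 − T_C/T_H = 1 − 367.00/1818.15 = 0.7981.
W_total = η_total · Q_H = 0.7981 × 780 = 623 kW.

Ẇ_total ≈ 623 kW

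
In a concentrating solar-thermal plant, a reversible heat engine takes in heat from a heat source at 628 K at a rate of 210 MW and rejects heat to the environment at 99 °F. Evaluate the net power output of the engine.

Ẇ ≈ 106.2 MW

T_C = 99 °F → (99 − 32) × 5/9 = 37.22 °C = 310.37 K.
For a reversible engine, η = 1 − T_C/T_H = 1 − 310.37/628.00 = 0.5058.
W = η·Q_H = 0.5058 × 210 = 106.2 MW.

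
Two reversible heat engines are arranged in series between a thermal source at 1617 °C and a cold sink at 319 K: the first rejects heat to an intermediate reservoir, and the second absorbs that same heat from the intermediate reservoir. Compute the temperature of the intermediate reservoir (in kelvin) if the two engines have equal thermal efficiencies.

T_m ≈ 777 K

T_H = 1617 °C → 1617 + 273.15 = 1890.15 K.
Equal efficiencies require 1 − T_m/T_H = 1 − T_C/T_m, i.e. T_m/T_H = T_C/T_m, so T_m = √(T_H·T_C) = √(1890.15 × 319.00) = 777 K.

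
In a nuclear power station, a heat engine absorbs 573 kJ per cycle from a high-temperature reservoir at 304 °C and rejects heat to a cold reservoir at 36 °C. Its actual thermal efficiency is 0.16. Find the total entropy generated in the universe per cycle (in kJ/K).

T_H = 304 °C → 304 + 273.15 = 577.15 K.
T_C = 36 °C → 36 + 273.15 = 309.15 K.
W = η·Q_H = 0.16 × 573 = 91.68 kJ, so Q_C = Q_H − W = 481.3 kJ.
Entropy balance on the reservoirs: −Q_H/T_H = -0.9928 kJ/K, +Q_C/T_C = 1.557 kJ/K.
ΔS_univ = −Q_H/T_H + Q_C/T_C = 0.564 kJ/K (> 0, since η = 0.16 < η_Carnot = 0.464).

ΔS_univ ≈ 0.564 kJ/K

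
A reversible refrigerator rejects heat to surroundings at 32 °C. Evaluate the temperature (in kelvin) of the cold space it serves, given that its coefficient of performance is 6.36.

T_C ≈ 264 K

T_H = 32 °C → 32 + 273.15 = 305.15 K.
COP_R = T_C/(T_H − T_C) ⇒ T_C = T_H·COP_R/(1 + COP_R) = 305.15 × 6.36/(1 + 6.36) = 264 K.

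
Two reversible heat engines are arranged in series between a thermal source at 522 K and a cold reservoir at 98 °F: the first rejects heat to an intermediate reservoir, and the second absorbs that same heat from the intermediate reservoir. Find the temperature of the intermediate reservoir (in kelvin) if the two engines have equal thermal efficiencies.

T_m ≈ 402.1 K

T_C = 98 °F → (98 − 32) × 5/9 = 36.67 °C = 309.82 K.
Equal efficiencies require 1 − T_m/T_H = 1 − T_C/T_m, i.e. T_m/T_H = T_C/T_m, so T_m = √(T_H·T_C) = √(522.00 × 309.82) = 402.1 K.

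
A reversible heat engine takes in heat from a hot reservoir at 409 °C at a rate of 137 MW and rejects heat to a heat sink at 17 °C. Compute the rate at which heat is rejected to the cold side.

T_H = 409 °C → 409 + 273.15 = 682.15 K.
T_C = 17 °C → 17 + 273.15 = 290.15 K.
Since the cycle is reversible, η = 1 − T_C/T_H = 1 − 290.15/682.15 = 0.5747.
For a reversible cycle Q_C/Q_H = T_C/T_H, so Q_C = 137 × 290.15/682.15 = 58.27 MW.

Q̇_C ≈ 58.27 MW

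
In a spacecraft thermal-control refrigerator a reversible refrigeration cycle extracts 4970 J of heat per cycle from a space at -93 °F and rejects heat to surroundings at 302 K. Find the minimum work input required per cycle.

W_in ≈ 2400 J

T_C = -93 °F → (-93 − 32) × 5/9 = -69.44 °C = 203.71 K.
COP_R = T_C/(T_H − T_C) = 203.71/98.29 = 2.0724.
W = Q_C/COP_R = 4970/2.0724 = 2400 J.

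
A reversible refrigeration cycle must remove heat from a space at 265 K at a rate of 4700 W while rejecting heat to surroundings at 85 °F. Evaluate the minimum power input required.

Ẇ_in ≈ 667 W

T_H = 85 °F → (85 − 32) × 5/9 = 29.44 °C = 302.59 K.
The reversible coefficient of performance is COP_R = T_C/(T_H − T_C) = 265.00/37.59 = 7.0489.
W = Q_C/COP_R = 4700/7.0489 = 667 W.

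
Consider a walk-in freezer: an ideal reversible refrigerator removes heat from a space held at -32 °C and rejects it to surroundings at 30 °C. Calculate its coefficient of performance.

T_H = 30 °C → 30 + 273.15 = 303.15 K.
T_C = -32 °C → -32 + 273.15 = 241.15 K.
Carnot COP: COP_R = T_C/(T_H − T_C) = 241.15/(303.15 − 241.15) = 3.890.

COP_R ≈ 3.890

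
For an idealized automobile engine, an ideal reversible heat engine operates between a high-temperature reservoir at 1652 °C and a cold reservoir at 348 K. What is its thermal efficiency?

η ≈ 0.819

T_H = 1652 °C → 1652 + 273.15 = 1925.15 K.
Since the cycle is reversible, η = 1 − T_C/T_H = 1 − 348.00/1925.15 = 0.819.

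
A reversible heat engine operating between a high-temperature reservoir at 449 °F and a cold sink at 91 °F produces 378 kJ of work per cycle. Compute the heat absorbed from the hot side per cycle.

T_H = 449 °F → (449 − 32) × 5/9 = 231.67 °C = 504.82 K.
T_C = 91 °F → (91 − 32) × 5/9 = 32.78 °C = 305.93 K.
Since the cycle is reversible, η = 1 − T_C/T_H = 1 − 305.93/504.82 = 0.3940.
Q_H = W/η = 378/0.3940 = 959 kJ.

Q_H ≈ 959 kJ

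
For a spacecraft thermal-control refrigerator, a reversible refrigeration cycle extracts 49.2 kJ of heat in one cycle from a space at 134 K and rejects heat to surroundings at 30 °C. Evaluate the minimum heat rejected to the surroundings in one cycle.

Q_H ≈ 111.3 kJ

T_H = 30 °C → 30 + 273.15 = 303.15 K.
For a reversible cycle Q_H/Q_C = T_H/T_C, so Q_H = Q_C·T_H/T_C = 49.2 × 303.15/134.00 = 111.3 kJ.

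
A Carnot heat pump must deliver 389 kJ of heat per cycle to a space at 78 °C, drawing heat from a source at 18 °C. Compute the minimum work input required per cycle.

W_in ≈ 66.5 kJ

T_H = 78 °C → 78 + 273.15 = 351.15 K.
T_C = 18 °C → 18 + 273.15 = 291.15 K.
COP_HP = T_H/(T_H − T_C) = 351.15/60.00 = 5.8525.
W = Q_H/COP_HP = 389/5.8525 = 66.5 kJ.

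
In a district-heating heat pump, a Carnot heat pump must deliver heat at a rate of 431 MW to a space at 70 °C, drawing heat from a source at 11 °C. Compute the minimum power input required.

T_H = 70 °C → 70 + 273.15 = 343.15 K.
T_C = 11 °C → 11 + 273.15 = 284.15 K.
COP_HP = T_H/(T_H − T_C) = 343.15/59.00 = 5.8161.
W = Q_H/COP_HP = 431/5.8161 = 74.1 MW.

Ẇ_in ≈ 74.1 MW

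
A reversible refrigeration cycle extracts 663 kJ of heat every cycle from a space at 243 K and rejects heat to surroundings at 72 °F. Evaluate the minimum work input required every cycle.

W_in ≈ 143 kJ

T_H = 72 °F → (72 − 32) × 5/9 = 22.22 °C = 295.37 K.
For a reversible refrigerator, COP_R = T_C/(T_H − T_C) = 243.00/52.37 = 4.6399.
W = Q_C/COP_R = 663/4.6399 = 143 kJ.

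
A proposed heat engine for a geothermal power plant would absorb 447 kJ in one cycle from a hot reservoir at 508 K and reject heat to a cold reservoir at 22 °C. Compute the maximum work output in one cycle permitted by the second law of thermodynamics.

W_max ≈ 187.3 kJ

T_C = 22 °C → 22 + 273.15 = 295.15 K.
By the Carnot theorem, η_max = 1 − T_C/T_H = 1 − 295.15/508.00 = 0.4190.
W_max = η_max · Q_H = 0.4190 × 447 = 187.3 kJ.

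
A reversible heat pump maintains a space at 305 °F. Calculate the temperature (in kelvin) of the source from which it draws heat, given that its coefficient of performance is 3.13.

T_H = 305 °F → (305 − 32) × 5/9 = 151.67 °C = 424.82 K.
COP_HP = T_H/(T_H − T_C) ⇒ T_C = T_H·(COP_HP − 1)/COP_HP = 424.82 × (3.13 − 1)/3.13 = 289.1 K.

T_C ≈ 289.1 K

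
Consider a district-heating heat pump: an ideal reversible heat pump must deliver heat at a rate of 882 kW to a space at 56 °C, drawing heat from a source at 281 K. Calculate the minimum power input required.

Ẇ_in ≈ 129 kW

T_H = 56 °C → 56 + 273.15 = 329.15 K.
Reversible heating COP: COP_HP = T_H/(T_H − T_C) = 329.15/48.15 = 6.8359.
W = Q_H/COP_HP = 882/6.8359 = 129 kW.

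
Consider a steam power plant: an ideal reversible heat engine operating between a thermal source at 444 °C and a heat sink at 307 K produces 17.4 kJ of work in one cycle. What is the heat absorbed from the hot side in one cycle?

T_H = 444 °C → 444 + 273.15 = 717.15 K.
The Carnot efficiency is η = 1 − T_C/T_H = 1 − 307.00/717.15 = 0.5719.
Q_H = W/η = 17.4/0.5719 = 30.4 kJ.

Q_H ≈ 30.4 kJ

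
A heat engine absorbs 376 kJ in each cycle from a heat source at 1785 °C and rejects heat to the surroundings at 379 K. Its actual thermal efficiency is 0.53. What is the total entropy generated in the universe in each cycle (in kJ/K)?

ΔS_univ ≈ 0.284 kJ/K

T_H = 1785 °C → 1785 + 273.15 = 2058.15 K.
W = η·Q_H = 0.53 × 376 = 199.3 kJ, so Q_C = Q_H − W = 176.7 kJ.
Reservoir entropy changes: ΔS_H = −Q_H/T_H = −376/2058.15 = -0.1827 kJ/K and ΔS_C = +Q_C/T_C = 176.7/379.00 = 0.4663 kJ/K.
ΔS_univ = −Q_H/T_H + Q_C/T_C = 0.284 kJ/K (> 0, since η = 0.53 < η_Carnot = 0.816).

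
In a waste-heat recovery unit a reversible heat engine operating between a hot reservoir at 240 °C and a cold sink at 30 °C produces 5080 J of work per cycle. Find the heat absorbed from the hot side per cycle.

T_H = 240 °C → 240 + 273.15 = 513.15 K.
T_C = 30 °C → 30 + 273.15 = 303.15 K.
Carnot efficiency: η = 1 − T_C/T_H = 1 − 303.15/513.15 = 0.4092.
Q_H = W/η = 5080/0.4092 = 12400 J.

Q_H ≈ 12400 J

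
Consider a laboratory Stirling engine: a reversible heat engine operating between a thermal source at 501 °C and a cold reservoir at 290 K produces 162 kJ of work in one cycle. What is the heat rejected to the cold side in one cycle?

Q_C ≈ 97.0 kJ

T_H = 501 °C → 501 + 273.15 = 774.15 K.
For a reversible engine, η = 1 − T_C/T_H = 1 − 290.00/774.15 = 0.6254.
Since Q_C/Q_H = T_C/T_H and Q_H = W/η, Q_C = W·T_C/(T_H − T_C) = 162 × 290.00/484.15 = 97.0 kJ.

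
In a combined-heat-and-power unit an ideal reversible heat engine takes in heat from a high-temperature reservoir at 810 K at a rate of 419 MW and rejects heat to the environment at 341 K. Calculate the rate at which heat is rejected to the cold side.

The Carnot efficiency is η = 1 − T_C/T_H = 1 − 341.00/810.00 = 0.5790.
For a reversible cycle Q_C/Q_H = T_C/T_H, so Q_C = 419 × 341.00/810.00 = 176 MW.

Q̇_C ≈ 176 MW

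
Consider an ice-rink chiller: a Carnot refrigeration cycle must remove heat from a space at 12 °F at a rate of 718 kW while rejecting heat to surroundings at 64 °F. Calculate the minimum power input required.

Ẇ_in ≈ 79.2 kW

T_H = 64 °F → (64 − 32) × 5/9 = 17.78 °C = 290.93 K.
T_C = 12 °F → (12 − 32) × 5/9 = -11.11 °C = 262.04 K.
COP_R = T_C/(T_H − T_C) = 262.04/28.89 = 9.0706.
W = Q_C/COP_R = 718/9.0706 = 79.2 kW.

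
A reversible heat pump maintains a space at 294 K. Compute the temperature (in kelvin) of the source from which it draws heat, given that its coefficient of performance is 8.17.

T_C ≈ 258 K

COP_HP = T_H/(T_H − T_C) ⇒ T_C = T_H·(COP_HP − 1)/COP_HP = 294.00 × (8.17 − 1)/8.17 = 258 K.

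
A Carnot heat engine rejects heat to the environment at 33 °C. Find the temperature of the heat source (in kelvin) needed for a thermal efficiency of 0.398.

T_H ≈ 509 K

T_C = 33 °C → 33 + 273.15 = 306.15 K.
From η = 1 − T_C/T_H, solving for T_H gives T_H = T_C/(1 − η) = 306.15/(1 − 0.398) = 509 K.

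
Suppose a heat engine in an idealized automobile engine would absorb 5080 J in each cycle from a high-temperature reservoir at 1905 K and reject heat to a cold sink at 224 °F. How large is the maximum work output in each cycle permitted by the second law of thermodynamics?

W_max ≈ 4067 J

T_C = 224 °F → (224 − 32) × 5/9 = 106.67 °C = 379.82 K.
No engine can exceed the Carnot limit: η_max = 1 − T_C/T_H = 1 − 379.82/1905.00 = 0.8006.
W_max = η_max · Q_H = 0.8006 × 5080 = 4067 J.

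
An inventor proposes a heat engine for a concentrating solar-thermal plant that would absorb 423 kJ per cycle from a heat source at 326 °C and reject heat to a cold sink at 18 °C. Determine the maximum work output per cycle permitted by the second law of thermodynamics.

T_H = 326 °C → 326 + 273.15 = 599.15 K.
T_C = 18 °C → 18 + 273.15 = 291.15 K.
No engine can exceed the Carnot limit: η_max = 1 − T_C/T_H = 1 − 291.15/599.15 = 0.5141.
W_max = η_max · Q_H = 0.5141 × 423 = 217 kJ.

W_max ≈ 217 kJ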